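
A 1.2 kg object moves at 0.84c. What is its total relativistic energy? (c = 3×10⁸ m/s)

γ = 1/√(1 - 0.84²) = 1.843
mc² = 1.2 × (3×10⁸)² = 1.080×10¹⁷ J
E = γmc² = 1.843 × 1.080×10¹⁷ = 1.990×10¹⁷ J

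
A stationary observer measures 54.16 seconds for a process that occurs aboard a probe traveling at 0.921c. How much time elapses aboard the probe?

Dilated time Δt = 54.16 seconds
γ = 1/√(1 - 0.921²) = 2.567
Δt₀ = Δt/γ = 54.16/2.567 = 21.10 seconds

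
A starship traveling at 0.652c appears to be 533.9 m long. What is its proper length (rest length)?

Contracted length L = 533.9 m
γ = 1/√(1 - 0.652²) = 1.319
L₀ = γL = 1.319 × 533.9 = 704.2 m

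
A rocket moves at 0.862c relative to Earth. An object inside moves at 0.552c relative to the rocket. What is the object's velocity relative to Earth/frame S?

u = (u' + v)/(1 + u'v/c²)
Numerator: 0.552 + 0.862 = 1.414
Denominator: 1 + 0.475824 = 1.475824
u = 1.414/1.475824 = 0.9581c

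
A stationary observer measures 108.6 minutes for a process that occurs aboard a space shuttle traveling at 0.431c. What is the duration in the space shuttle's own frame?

Dilated time Δt = 108.6 minutes
γ = 1/√(1 - 0.431²) = 1.1082
Δt₀ = Δt/γ = 108.6/1.1082 = 98.00 minutes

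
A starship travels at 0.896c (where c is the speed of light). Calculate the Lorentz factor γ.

v/c = 0.896, so (v/c)² = 0.802816
1 - (v/c)² = 0.197184
γ = 1/√(0.197184) = 2.252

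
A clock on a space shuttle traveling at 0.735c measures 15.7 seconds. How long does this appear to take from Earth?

Proper time Δt₀ = 15.7 seconds
γ = 1/√(1 - 0.735²) = 1.4748
Δt = γΔt₀ = 1.4748 × 15.7 = 23.15 seconds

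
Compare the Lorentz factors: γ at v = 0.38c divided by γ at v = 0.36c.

γ₁ = 1/√(1 - 0.38²) = 1.0811
γ₂ = 1/√(1 - 0.36²) = 1.0719
γ₁/γ₂ = 1.0811/1.0719 = 1.009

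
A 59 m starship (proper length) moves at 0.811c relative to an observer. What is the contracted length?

Proper length L₀ = 59 m
γ = 1/√(1 - 0.811²) = 1.709
L = L₀/γ = 59/1.709 = 34.52 m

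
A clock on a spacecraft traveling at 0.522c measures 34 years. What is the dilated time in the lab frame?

Proper time Δt₀ = 34 years
γ = 1/√(1 - 0.522²) = 1.1724
Δt = γΔt₀ = 1.1724 × 34 = 39.86 years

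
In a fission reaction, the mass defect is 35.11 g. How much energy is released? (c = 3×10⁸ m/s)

Convert mass defect: Δm = 35.11 g = 0.03511 kg
E = Δm·c² = 0.03511 × (3×10⁸)²
= 0.03511 × 9×10¹⁶ = 3.160×10¹⁵ J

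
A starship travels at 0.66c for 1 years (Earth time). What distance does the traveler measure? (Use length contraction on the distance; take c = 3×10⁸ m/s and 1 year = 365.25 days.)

Earth distance: d = v × t = 0.66c × 1 yr = 6.248×10¹⁵ m
γ = 1.331
d' = d/γ = 6.248×10¹⁵/1.331 = 4.694×10¹⁵ m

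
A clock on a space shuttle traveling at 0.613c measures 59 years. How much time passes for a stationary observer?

Proper time Δt₀ = 59 years
γ = 1/√(1 - 0.613²) = 1.2657
Δt = γΔt₀ = 1.2657 × 59 = 74.68 years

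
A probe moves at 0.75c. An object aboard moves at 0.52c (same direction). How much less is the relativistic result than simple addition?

Classical: u' + v = 0.52 + 0.75 = 1.27c
Relativistic: u = (0.52 + 0.75)/(1 + 0.39) = 1.27/1.39 = 0.9137c
Difference: 1.27 - 0.9137 = 0.3563c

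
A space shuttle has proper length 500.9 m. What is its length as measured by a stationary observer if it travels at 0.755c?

Proper length L₀ = 500.9 m
γ = 1/√(1 - 0.755²) = 1.525
L = L₀/γ = 500.9/1.525 = 328.5 m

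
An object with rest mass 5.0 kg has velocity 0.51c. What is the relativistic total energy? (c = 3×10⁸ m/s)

γ = 1/√(1 - 0.51²) = 1.16255
mc² = 5.0 × (3×10⁸)² = 4.500×10¹⁷ J
E = γmc² = 1.16255 × 4.500×10¹⁷ = 5.231×10¹⁷ J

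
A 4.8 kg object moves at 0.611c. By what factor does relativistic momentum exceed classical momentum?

p_rel = γmv, p_class = mv
Ratio = γ = 1/√(1 - 0.611²) = 1.263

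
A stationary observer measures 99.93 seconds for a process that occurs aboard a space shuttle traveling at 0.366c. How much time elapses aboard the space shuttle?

Dilated time Δt = 99.93 seconds
γ = 1/√(1 - 0.366²) = 1.07456
Δt₀ = Δt/γ = 99.93/1.07456 = 93.00 seconds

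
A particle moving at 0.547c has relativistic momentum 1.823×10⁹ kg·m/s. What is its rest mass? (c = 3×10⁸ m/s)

γ = 1/√(1 - 0.547²) = 1.19455
v = 0.547 × 3×10⁸ = 1.641×10⁸ m/s
m = p/(γv) = 1.823×10⁹/(1.19455 × 1.641×10⁸) = 9.300 kg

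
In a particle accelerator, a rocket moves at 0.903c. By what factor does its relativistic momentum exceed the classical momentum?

p_rel = γmv, p_class = mv
Ratio = γ = 1/√(1 - 0.903²)
= 1/√(0.184591) = 2.328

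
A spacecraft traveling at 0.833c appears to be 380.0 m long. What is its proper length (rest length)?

Contracted length L = 380.0 m
γ = 1/√(1 - 0.833²) = 1.8074
L₀ = γL = 1.8074 × 380.0 = 686.8 m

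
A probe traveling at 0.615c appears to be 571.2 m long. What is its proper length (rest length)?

Contracted length L = 571.2 m
γ = 1/√(1 - 0.615²) = 1.2682
L₀ = γL = 1.2682 × 571.2 = 724.4 m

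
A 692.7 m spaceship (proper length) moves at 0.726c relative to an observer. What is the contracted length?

Proper length L₀ = 692.7 m
γ = 1/√(1 - 0.726²) = 1.454
L = L₀/γ = 692.7/1.454 = 476.4 m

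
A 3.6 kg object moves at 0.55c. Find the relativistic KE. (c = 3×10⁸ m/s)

γ = 1/√(1 - 0.55²) = 1.19737
γ - 1 = 0.19737
KE = (γ-1)mc² = 0.19737 × 3.6 × (3×10⁸)² = 6.395×10¹⁶ J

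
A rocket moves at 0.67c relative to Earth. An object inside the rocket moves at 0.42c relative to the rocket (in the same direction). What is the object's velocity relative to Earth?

u = (u' + v)/(1 + u'v/c²)
Numerator: 0.42 + 0.67 = 1.09
Denominator: 1 + 0.2814 = 1.2814
u = 1.09/1.2814 = 0.8506c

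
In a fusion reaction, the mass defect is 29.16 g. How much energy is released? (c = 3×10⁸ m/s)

Convert mass defect: Δm = 29.16 g = 0.02916 kg
E = Δm·c² = 0.02916 × (3×10⁸)²
= 0.02916 × 9×10¹⁶ = 2.624×10¹⁵ J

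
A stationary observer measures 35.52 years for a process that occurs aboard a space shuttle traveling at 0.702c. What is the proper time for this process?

Dilated time Δt = 35.52 years
γ = 1/√(1 - 0.702²) = 1.404
Δt₀ = Δt/γ = 35.52/1.404 = 25.30 years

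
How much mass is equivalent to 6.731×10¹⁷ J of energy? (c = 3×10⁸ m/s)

From E = mc², we get m = E/c²
c² = (3×10⁸)² = 9×10¹⁶ m²/s²
m = 6.731×10¹⁷ / 9×10¹⁶ = 7.479 kg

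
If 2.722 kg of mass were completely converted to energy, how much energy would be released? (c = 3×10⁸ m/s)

Using E = mc²:
c² = (3×10⁸)² = 9×10¹⁶ m²/s²
E = 2.722 × 9×10¹⁶ = 2.450×10¹⁷ J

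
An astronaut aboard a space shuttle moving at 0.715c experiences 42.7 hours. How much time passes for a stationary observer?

Proper time Δt₀ = 42.7 hours
γ = 1/√(1 - 0.715²) = 1.4304
Δt = γΔt₀ = 1.4304 × 42.7 = 61.08 hours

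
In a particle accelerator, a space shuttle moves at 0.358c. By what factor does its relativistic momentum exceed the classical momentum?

p_rel = γmv, p_class = mv
Ratio = γ = 1/√(1 - 0.358²)
= 1/√(0.871836) = 1.071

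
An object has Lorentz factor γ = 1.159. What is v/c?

From γ = 1/√(1 - v²/c²):
1/γ² = 1/1.159² = 0.74445
v²/c² = 1 - 0.74445 = 0.25555
v/c = √(0.25555) = 0.5055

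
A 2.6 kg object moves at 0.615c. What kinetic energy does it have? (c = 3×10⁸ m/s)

γ = 1/√(1 - 0.615²) = 1.2682
γ - 1 = 0.2682
KE = (γ-1)mc² = 0.2682 × 2.6 × (3×10⁸)² = 6.276×10¹⁶ J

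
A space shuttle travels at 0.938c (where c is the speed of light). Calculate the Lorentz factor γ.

v/c = 0.938, so (v/c)² = 0.879844
1 - (v/c)² = 0.120156
γ = 1/√(0.120156) = 2.885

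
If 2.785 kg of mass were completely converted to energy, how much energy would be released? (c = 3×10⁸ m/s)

Using E = mc²:
c² = (3×10⁸)² = 9×10¹⁶ m²/s²
E = 2.785 × 9×10¹⁶ = 2.507×10¹⁷ J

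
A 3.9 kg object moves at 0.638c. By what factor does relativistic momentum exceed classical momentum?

p_rel = γmv, p_class = mv
Ratio = γ = 1/√(1 - 0.638²) = 1.299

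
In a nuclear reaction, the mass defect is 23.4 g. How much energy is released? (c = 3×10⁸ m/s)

Convert mass defect: Δm = 23.4 g = 0.0234 kg
E = Δm·c² = 0.0234 × (3×10⁸)²
= 0.0234 × 9×10¹⁶ = 2.106×10¹⁵ J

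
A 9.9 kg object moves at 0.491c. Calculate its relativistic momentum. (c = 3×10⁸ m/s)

γ = 1/√(1 - 0.491²) = 1.148
v = 0.491 × 3×10⁸ = 1.473×10⁸ m/s
p = γmv = 1.148 × 9.9 × 1.473×10⁸ = 1.674×10⁹ kg·m/s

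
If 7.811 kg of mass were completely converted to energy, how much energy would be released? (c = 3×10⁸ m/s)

Using E = mc²:
c² = (3×10⁸)² = 9×10¹⁶ m²/s²
E = 7.811 × 9×10¹⁶ = 7.030×10¹⁷ J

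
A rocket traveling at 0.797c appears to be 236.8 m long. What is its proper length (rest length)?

Contracted length L = 236.8 m
γ = 1/√(1 - 0.797²) = 1.656
L₀ = γL = 1.656 × 236.8 = 392.1 m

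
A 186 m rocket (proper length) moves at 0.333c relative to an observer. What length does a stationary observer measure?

Proper length L₀ = 186 m
γ = 1/√(1 - 0.333²) = 1.0605
L = L₀/γ = 186/1.0605 = 175.4 m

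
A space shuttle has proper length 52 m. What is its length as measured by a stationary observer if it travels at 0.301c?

Proper length L₀ = 52 m
γ = 1/√(1 - 0.301²) = 1.0486
L = L₀/γ = 52/1.0486 = 49.59 m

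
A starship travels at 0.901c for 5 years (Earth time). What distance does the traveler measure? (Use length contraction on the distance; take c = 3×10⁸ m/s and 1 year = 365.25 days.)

Earth distance: d = v × t = 0.901c × 5 yr = 4.265×10¹⁶ m
γ = 2.305
d' = d/γ = 4.265×10¹⁶/2.305 = 1.850×10¹⁶ m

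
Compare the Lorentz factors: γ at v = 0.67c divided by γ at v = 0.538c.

γ₁ = 1/√(1 - 0.67²) = 1.34705
γ₂ = 1/√(1 - 0.538²) = 1.18632
γ₁/γ₂ = 1.34705/1.18632 = 1.135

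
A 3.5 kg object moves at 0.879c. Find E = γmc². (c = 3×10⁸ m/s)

γ = 1/√(1 - 0.879²) = 2.097
mc² = 3.5 × (3×10⁸)² = 3.150×10¹⁷ J
E = γmc² = 2.097 × 3.150×10¹⁷ = 6.606×10¹⁷ J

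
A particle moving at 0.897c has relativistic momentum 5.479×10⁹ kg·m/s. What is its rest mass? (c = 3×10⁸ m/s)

γ = 1/√(1 - 0.897²) = 2.2623
v = 0.897 × 3×10⁸ = 2.691×10⁸ m/s
m = p/(γv) = 5.479×10⁹/(2.2623 × 2.691×10⁸) = 9.000 kg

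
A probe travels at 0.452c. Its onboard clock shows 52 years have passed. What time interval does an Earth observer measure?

Proper time Δt₀ = 52 years
γ = 1/√(1 - 0.452²) = 1.121
Δt = γΔt₀ = 1.121 × 52 = 58.29 years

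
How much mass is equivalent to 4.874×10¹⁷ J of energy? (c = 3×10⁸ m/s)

From E = mc², we get m = E/c²
c² = (3×10⁸)² = 9×10¹⁶ m²/s²
m = 4.874×10¹⁷ / 9×10¹⁶ = 5.416 kg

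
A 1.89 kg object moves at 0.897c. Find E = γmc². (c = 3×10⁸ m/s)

γ = 1/√(1 - 0.897²) = 2.262
mc² = 1.89 × (3×10⁸)² = 1.701×10¹⁷ J
E = γmc² = 2.262 × 1.701×10¹⁷ = 3.848×10¹⁷ J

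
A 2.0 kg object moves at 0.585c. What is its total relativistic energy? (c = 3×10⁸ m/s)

γ = 1/√(1 - 0.585²) = 1.233
mc² = 2.0 × (3×10⁸)² = 1.800×10¹⁷ J
E = γmc² = 1.233 × 1.800×10¹⁷ = 2.219×10¹⁷ J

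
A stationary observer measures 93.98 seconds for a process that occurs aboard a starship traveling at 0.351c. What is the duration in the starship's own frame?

Dilated time Δt = 93.98 seconds
γ = 1/√(1 - 0.351²) = 1.068
Δt₀ = Δt/γ = 93.98/1.068 = 88.00 seconds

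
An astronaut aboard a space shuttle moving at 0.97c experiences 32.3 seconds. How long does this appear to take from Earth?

Proper time Δt₀ = 32.3 seconds
γ = 1/√(1 - 0.97²) = 4.1135
Δt = γΔt₀ = 4.1135 × 32.3 = 132.9 seconds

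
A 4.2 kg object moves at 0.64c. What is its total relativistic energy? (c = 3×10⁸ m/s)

γ = 1/√(1 - 0.64²) = 1.3014
mc² = 4.2 × (3×10⁸)² = 3.780×10¹⁷ J
E = γmc² = 1.3014 × 3.780×10¹⁷ = 4.919×10¹⁷ J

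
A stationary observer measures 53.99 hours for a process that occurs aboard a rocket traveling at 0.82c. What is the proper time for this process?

Dilated time Δt = 53.99 hours
γ = 1/√(1 - 0.82²) = 1.747
Δt₀ = Δt/γ = 53.99/1.747 = 30.90 hours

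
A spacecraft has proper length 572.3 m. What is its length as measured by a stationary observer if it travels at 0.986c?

Proper length L₀ = 572.3 m
γ = 1/√(1 - 0.986²) = 5.997
L = L₀/γ = 572.3/5.997 = 95.43 m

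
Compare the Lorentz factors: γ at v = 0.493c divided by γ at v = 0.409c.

γ₁ = 1/√(1 - 0.493²) = 1.1494
γ₂ = 1/√(1 - 0.409²) = 1.0958
γ₁/γ₂ = 1.1494/1.0958 = 1.049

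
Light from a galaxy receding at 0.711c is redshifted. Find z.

β = 0.711
(1+β)/(1-β) = 1.711/0.289 = 5.920
√(5.920) = 2.433
z = 2.433 - 1 = 1.433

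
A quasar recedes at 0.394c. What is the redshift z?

β = 0.394
(1+β)/(1-β) = 1.394/0.606 = 2.3003
√(2.3003) = 1.5167
z = 1.5167 - 1 = 0.5167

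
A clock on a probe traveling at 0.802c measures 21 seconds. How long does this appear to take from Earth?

Proper time Δt₀ = 21 seconds
γ = 1/√(1 - 0.802²) = 1.6741
Δt = γΔt₀ = 1.6741 × 21 = 35.16 seconds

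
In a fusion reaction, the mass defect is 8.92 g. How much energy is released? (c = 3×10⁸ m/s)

Convert mass defect: Δm = 8.92 g = 0.00892 kg
E = Δm·c² = 0.00892 × (3×10⁸)²
= 0.00892 × 9×10¹⁶ = 8.028×10¹⁴ J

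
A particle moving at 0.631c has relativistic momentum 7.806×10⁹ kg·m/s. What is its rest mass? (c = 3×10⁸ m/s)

γ = 1/√(1 - 0.631²) = 1.289
v = 0.631 × 3×10⁸ = 1.893×10⁸ m/s
m = p/(γv) = 7.806×10⁹/(1.289 × 1.893×10⁸) = 31.99 kg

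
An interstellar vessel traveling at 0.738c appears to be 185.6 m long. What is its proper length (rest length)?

Contracted length L = 185.6 m
γ = 1/√(1 - 0.738²) = 1.4819
L₀ = γL = 1.4819 × 185.6 = 275.0 m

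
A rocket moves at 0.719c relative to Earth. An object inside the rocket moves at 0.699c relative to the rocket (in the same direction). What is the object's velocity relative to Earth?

u = (u' + v)/(1 + u'v/c²)
Numerator: 0.699 + 0.719 = 1.418
Denominator: 1 + 0.502581 = 1.502581
u = 1.418/1.502581 = 0.9437c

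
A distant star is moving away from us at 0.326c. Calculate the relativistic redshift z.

β = 0.326
(1+β)/(1-β) = 1.326/0.674 = 1.9674
√(1.9674) = 1.4026
z = 1.4026 - 1 = 0.4026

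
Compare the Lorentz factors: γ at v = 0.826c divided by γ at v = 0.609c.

γ₁ = 1/√(1 - 0.826²) = 1.774
γ₂ = 1/√(1 - 0.609²) = 1.261
γ₁/γ₂ = 1.774/1.261 = 1.407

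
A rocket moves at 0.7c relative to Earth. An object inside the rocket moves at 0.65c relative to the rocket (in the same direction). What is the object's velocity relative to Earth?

u = (u' + v)/(1 + u'v/c²)
Numerator: 0.65 + 0.7 = 1.35
Denominator: 1 + 0.455 = 1.455
u = 1.35/1.455 = 0.9278c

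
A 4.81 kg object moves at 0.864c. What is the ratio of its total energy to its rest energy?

E = γmc², E₀ = mc²
E/E₀ = γ = 1/√(1 - 0.864²) = 1.986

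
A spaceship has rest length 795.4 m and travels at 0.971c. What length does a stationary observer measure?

Proper length L₀ = 795.4 m
γ = 1/√(1 - 0.971²) = 4.183
L = L₀/γ = 795.4/4.183 = 190.2 m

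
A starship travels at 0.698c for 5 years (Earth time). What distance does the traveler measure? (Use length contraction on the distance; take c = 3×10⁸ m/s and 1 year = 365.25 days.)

Earth distance: d = v × t = 0.698c × 5 yr = 3.3041×10¹⁶ m
γ = 1.3965
d' = d/γ = 3.3041×10¹⁶/1.3965 = 2.366×10¹⁶ m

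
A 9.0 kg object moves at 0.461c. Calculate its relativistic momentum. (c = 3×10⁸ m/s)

γ = 1/√(1 - 0.461²) = 1.127
v = 0.461 × 3×10⁸ = 1.383×10⁸ m/s
p = γmv = 1.127 × 9.0 × 1.383×10⁸ = 1.403×10⁹ kg·m/s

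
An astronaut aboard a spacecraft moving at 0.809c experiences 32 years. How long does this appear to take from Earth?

Proper time Δt₀ = 32 years
γ = 1/√(1 - 0.809²) = 1.7012
Δt = γΔt₀ = 1.7012 × 32 = 54.44 years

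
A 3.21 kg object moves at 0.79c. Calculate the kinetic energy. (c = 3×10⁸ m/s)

γ = 1/√(1 - 0.79²) = 1.631
γ - 1 = 0.6310
KE = (γ-1)mc² = 0.6310 × 3.21 × (3×10⁸)² = 1.823×10¹⁷ J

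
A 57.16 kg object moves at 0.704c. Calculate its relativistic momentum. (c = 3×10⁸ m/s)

γ = 1/√(1 - 0.704²) = 1.408
v = 0.704 × 3×10⁸ = 2.112×10⁸ m/s
p = γmv = 1.408 × 57.16 × 2.112×10⁸ = 1.700×10¹⁰ kg·m/s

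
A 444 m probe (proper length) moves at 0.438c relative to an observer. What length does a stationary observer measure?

Proper length L₀ = 444 m
γ = 1/√(1 - 0.438²) = 1.1124
L = L₀/γ = 444/1.1124 = 399.1 m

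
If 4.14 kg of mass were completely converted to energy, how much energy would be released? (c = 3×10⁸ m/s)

Using E = mc²:
c² = (3×10⁸)² = 9×10¹⁶ m²/s²
E = 4.14 × 9×10¹⁶ = 3.726×10¹⁷ J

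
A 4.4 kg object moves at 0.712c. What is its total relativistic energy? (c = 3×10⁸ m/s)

γ = 1/√(1 - 0.712²) = 1.42414
mc² = 4.4 × (3×10⁸)² = 3.960×10¹⁷ J
E = γmc² = 1.42414 × 3.960×10¹⁷ = 5.640×10¹⁷ J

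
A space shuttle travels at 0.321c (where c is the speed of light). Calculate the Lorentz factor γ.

v/c = 0.321, so (v/c)² = 0.103041
1 - (v/c)² = 0.896959
γ = 1/√(0.896959) = 1.056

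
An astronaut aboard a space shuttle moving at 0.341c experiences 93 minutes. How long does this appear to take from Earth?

Proper time Δt₀ = 93 minutes
γ = 1/√(1 - 0.341²) = 1.0638
Δt = γΔt₀ = 1.0638 × 93 = 98.93 minutes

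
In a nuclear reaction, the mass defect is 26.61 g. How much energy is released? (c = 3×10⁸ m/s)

Convert mass defect: Δm = 26.61 g = 0.02661 kg
E = Δm·c² = 0.02661 × (3×10⁸)²
= 0.02661 × 9×10¹⁶ = 2.395×10¹⁵ J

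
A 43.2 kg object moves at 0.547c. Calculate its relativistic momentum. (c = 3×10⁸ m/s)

γ = 1/√(1 - 0.547²) = 1.19455
v = 0.547 × 3×10⁸ = 1.641×10⁸ m/s
p = γmv = 1.19455 × 43.2 × 1.641×10⁸ = 8.468×10⁹ kg·m/s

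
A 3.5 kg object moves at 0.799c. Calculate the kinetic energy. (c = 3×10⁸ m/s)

γ = 1/√(1 - 0.799²) = 1.663
γ - 1 = 0.6630
KE = (γ-1)mc² = 0.6630 × 3.5 × (3×10⁸)² = 2.088×10¹⁷ J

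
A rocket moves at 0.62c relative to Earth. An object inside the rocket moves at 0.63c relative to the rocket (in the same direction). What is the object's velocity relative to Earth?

u = (u' + v)/(1 + u'v/c²)
Numerator: 0.63 + 0.62 = 1.25
Denominator: 1 + 0.3906 = 1.3906
u = 1.25/1.3906 = 0.8989c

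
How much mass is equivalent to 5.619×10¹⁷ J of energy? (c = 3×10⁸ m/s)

From E = mc², we get m = E/c²
c² = (3×10⁸)² = 9×10¹⁶ m²/s²
m = 5.619×10¹⁷ / 9×10¹⁶ = 6.243 kg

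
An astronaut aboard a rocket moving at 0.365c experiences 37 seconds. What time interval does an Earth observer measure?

Proper time Δt₀ = 37 seconds
γ = 1/√(1 - 0.365²) = 1.074
Δt = γΔt₀ = 1.074 × 37 = 39.74 seconds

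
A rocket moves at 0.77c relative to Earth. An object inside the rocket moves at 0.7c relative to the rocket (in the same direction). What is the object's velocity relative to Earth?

u = (u' + v)/(1 + u'v/c²)
Numerator: 0.7 + 0.77 = 1.47
Denominator: 1 + 0.539 = 1.539
u = 1.47/1.539 = 0.9552c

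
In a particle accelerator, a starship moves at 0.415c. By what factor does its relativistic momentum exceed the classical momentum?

p_rel = γmv, p_class = mv
Ratio = γ = 1/√(1 - 0.415²)
= 1/√(0.827775) = 1.099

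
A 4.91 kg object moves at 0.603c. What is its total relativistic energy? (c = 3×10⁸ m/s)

γ = 1/√(1 - 0.603²) = 1.2535
mc² = 4.91 × (3×10⁸)² = 4.419×10¹⁷ J
E = γmc² = 1.2535 × 4.419×10¹⁷ = 5.539×10¹⁷ J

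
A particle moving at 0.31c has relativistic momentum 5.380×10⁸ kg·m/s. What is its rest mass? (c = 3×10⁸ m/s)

γ = 1/√(1 - 0.31²) = 1.0518
v = 0.31 × 3×10⁸ = 9.300×10⁷ m/s
m = p/(γv) = 5.380×10⁸/(1.0518 × 9.300×10⁷) = 5.500 kg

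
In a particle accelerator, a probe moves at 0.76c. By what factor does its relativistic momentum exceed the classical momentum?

p_rel = γmv, p_class = mv
Ratio = γ = 1/√(1 - 0.76²)
= 1/√(0.4224) = 1.539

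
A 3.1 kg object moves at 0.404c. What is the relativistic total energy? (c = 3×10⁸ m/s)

γ = 1/√(1 - 0.404²) = 1.0932
mc² = 3.1 × (3×10⁸)² = 2.790×10¹⁷ J
E = γmc² = 1.0932 × 2.790×10¹⁷ = 3.050×10¹⁷ J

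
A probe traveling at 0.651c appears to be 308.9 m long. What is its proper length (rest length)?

Contracted length L = 308.9 m
γ = 1/√(1 - 0.651²) = 1.3174
L₀ = γL = 1.3174 × 308.9 = 406.9 m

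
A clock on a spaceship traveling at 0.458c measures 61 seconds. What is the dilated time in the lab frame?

Proper time Δt₀ = 61 seconds
γ = 1/√(1 - 0.458²) = 1.1249
Δt = γΔt₀ = 1.1249 × 61 = 68.62 seconds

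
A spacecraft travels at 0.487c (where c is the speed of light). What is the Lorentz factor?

v/c = 0.487, so (v/c)² = 0.237169
1 - (v/c)² = 0.762831
γ = 1/√(0.762831) = 1.145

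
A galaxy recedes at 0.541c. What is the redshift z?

β = 0.541
(1+β)/(1-β) = 1.541/0.459 = 3.3573
√(3.3573) = 1.8323
z = 1.8323 - 1 = 0.8323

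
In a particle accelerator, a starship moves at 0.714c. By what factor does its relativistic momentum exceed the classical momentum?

p_rel = γmv, p_class = mv
Ratio = γ = 1/√(1 - 0.714²)
= 1/√(0.490204) = 1.428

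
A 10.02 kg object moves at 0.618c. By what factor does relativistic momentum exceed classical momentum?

p_rel = γmv, p_class = mv
Ratio = γ = 1/√(1 - 0.618²) = 1.272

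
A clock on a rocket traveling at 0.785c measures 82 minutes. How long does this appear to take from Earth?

Proper time Δt₀ = 82 minutes
γ = 1/√(1 - 0.785²) = 1.6142
Δt = γΔt₀ = 1.6142 × 82 = 132.4 minutes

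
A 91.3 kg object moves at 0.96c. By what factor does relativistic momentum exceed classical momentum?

p_rel = γmv, p_class = mv
Ratio = γ = 1/√(1 - 0.96²) = 3.571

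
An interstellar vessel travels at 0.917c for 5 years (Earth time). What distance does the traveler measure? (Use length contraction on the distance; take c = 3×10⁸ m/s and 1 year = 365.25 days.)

Earth distance: d = v × t = 0.917c × 5 yr = 4.3407×10¹⁶ m
γ = 2.5070
d' = d/γ = 4.3407×10¹⁶/2.5070 = 1.731×10¹⁶ m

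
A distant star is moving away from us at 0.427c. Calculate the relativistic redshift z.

β = 0.427
(1+β)/(1-β) = 1.427/0.573 = 2.4904
√(2.4904) = 1.5781
z = 1.5781 - 1 = 0.5781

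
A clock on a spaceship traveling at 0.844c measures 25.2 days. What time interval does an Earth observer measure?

Proper time Δt₀ = 25.2 days
γ = 1/√(1 - 0.844²) = 1.86448
Δt = γΔt₀ = 1.86448 × 25.2 = 46.98 days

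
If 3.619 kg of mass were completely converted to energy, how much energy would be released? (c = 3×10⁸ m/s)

Using E = mc²:
c² = (3×10⁸)² = 9×10¹⁶ m²/s²
E = 3.619 × 9×10¹⁶ = 3.257×10¹⁷ J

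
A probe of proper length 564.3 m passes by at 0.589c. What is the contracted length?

Proper length L₀ = 564.3 m
γ = 1/√(1 - 0.589²) = 1.2374
L = L₀/γ = 564.3/1.2374 = 456.0 m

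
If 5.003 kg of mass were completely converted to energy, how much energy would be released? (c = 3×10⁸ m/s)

Using E = mc²:
c² = (3×10⁸)² = 9×10¹⁶ m²/s²
E = 5.003 × 9×10¹⁶ = 4.503×10¹⁷ J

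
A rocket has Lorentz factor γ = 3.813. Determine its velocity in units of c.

From γ = 1/√(1 - v²/c²):
1/γ² = 1/3.813² = 0.06878
v²/c² = 1 - 0.06878 = 0.9312
v/c = √(0.9312) = 0.9650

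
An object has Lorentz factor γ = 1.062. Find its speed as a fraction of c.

From γ = 1/√(1 - v²/c²):
1/γ² = 1/1.062² = 0.8866
v²/c² = 1 - 0.8866 = 0.1134
v/c = √(0.1134) = 0.3367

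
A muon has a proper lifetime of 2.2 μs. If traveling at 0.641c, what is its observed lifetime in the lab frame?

Proper lifetime τ₀ = 2.2 μs
γ = 1/√(1 - 0.641²) = 1.3029
τ = γτ₀ = 1.3029 × 2.2 μs = 2.866 μs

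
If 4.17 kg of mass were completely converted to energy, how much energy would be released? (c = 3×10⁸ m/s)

Using E = mc²:
c² = (3×10⁸)² = 9×10¹⁶ m²/s²
E = 4.17 × 9×10¹⁶ = 3.753×10¹⁷ J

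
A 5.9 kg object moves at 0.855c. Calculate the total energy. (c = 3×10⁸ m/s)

γ = 1/√(1 - 0.855²) = 1.928
mc² = 5.9 × (3×10⁸)² = 5.310×10¹⁷ J
E = γmc² = 1.928 × 5.310×10¹⁷ = 1.024×10¹⁸ J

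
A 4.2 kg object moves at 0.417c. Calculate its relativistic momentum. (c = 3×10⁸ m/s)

γ = 1/√(1 - 0.417²) = 1.1002
v = 0.417 × 3×10⁸ = 1.251×10⁸ m/s
p = γmv = 1.1002 × 4.2 × 1.251×10⁸ = 5.781×10⁸ kg·m/s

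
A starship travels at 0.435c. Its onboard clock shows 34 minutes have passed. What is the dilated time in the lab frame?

Proper time Δt₀ = 34 minutes
γ = 1/√(1 - 0.435²) = 1.1106
Δt = γΔt₀ = 1.1106 × 34 = 37.76 minutes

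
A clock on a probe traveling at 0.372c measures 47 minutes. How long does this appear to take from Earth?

Proper time Δt₀ = 47 minutes
γ = 1/√(1 - 0.372²) = 1.0773
Δt = γΔt₀ = 1.0773 × 47 = 50.63 minutes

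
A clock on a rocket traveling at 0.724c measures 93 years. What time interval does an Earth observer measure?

Proper time Δt₀ = 93 years
γ = 1/√(1 - 0.724²) = 1.4497
Δt = γΔt₀ = 1.4497 × 93 = 134.8 years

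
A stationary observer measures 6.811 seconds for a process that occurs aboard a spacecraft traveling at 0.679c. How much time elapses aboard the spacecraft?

Dilated time Δt = 6.811 seconds
γ = 1/√(1 - 0.679²) = 1.3621
Δt₀ = Δt/γ = 6.811/1.3621 = 5.000 seconds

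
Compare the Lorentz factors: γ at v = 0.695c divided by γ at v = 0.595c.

γ₁ = 1/√(1 - 0.695²) = 1.391
γ₂ = 1/√(1 - 0.595²) = 1.244
γ₁/γ₂ = 1.391/1.244 = 1.118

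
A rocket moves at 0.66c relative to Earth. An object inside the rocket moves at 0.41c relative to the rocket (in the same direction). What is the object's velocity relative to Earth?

u = (u' + v)/(1 + u'v/c²)
Numerator: 0.41 + 0.66 = 1.07
Denominator: 1 + 0.2706 = 1.2706
u = 1.07/1.2706 = 0.8421c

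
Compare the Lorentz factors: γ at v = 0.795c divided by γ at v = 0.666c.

γ₁ = 1/√(1 - 0.795²) = 1.649
γ₂ = 1/√(1 - 0.666²) = 1.341
γ₁/γ₂ = 1.649/1.341 = 1.230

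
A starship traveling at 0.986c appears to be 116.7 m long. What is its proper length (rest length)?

Contracted length L = 116.7 m
γ = 1/√(1 - 0.986²) = 5.9972
L₀ = γL = 5.9972 × 116.7 = 699.9 m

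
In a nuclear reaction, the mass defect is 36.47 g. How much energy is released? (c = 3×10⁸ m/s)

Convert mass defect: Δm = 36.47 g = 0.03647 kg
E = Δm·c² = 0.03647 × (3×10⁸)²
= 0.03647 × 9×10¹⁶ = 3.282×10¹⁵ J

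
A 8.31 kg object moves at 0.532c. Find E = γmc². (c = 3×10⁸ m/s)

γ = 1/√(1 - 0.532²) = 1.181
mc² = 8.31 × (3×10⁸)² = 7.479×10¹⁷ J
E = γmc² = 1.181 × 7.479×10¹⁷ = 8.833×10¹⁷ J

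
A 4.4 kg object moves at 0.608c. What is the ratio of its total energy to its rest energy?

E = γmc², E₀ = mc²
E/E₀ = γ = 1/√(1 - 0.608²) = 1.260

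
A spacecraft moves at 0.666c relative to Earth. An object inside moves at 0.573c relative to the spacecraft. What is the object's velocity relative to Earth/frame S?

u = (u' + v)/(1 + u'v/c²)
Numerator: 0.573 + 0.666 = 1.239
Denominator: 1 + 0.381618 = 1.381618
u = 1.239/1.381618 = 0.8968c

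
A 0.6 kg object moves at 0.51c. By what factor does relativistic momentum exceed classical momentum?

p_rel = γmv, p_class = mv
Ratio = γ = 1/√(1 - 0.51²) = 1.163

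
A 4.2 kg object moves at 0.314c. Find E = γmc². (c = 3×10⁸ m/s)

γ = 1/√(1 - 0.314²) = 1.0533
mc² = 4.2 × (3×10⁸)² = 3.780×10¹⁷ J
E = γmc² = 1.0533 × 3.780×10¹⁷ = 3.981×10¹⁷ J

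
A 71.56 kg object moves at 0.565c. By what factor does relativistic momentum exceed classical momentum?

p_rel = γmv, p_class = mv
Ratio = γ = 1/√(1 - 0.565²) = 1.212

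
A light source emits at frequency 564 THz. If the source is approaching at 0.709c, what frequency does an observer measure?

β = v/c = 0.709
(1+β)/(1-β) = 1.709/0.291 = 5.873
Doppler factor = √(5.873) = 2.423
f_obs = 564 × 2.423 = 1367 THz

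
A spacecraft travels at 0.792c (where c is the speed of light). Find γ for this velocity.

v/c = 0.792, so (v/c)² = 0.627264
1 - (v/c)² = 0.372736
γ = 1/√(0.372736) = 1.638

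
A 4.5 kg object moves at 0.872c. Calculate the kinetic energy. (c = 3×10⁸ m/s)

γ = 1/√(1 - 0.872²) = 2.043
γ - 1 = 1.043
KE = (γ-1)mc² = 1.043 × 4.5 × (3×10⁸)² = 4.224×10¹⁷ J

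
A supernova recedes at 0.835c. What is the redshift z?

β = 0.835
(1+β)/(1-β) = 1.835/0.165 = 11.12
√(11.12) = 3.335
z = 3.335 - 1 = 2.335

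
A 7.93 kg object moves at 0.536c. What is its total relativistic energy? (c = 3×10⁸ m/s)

γ = 1/√(1 - 0.536²) = 1.1845
mc² = 7.93 × (3×10⁸)² = 7.137×10¹⁷ J
E = γmc² = 1.1845 × 7.137×10¹⁷ = 8.454×10¹⁷ J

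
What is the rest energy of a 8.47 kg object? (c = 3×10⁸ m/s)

c² = (3×10⁸)² = 9.000×10¹⁶ m²/s²
E₀ = mc² = 8.47 × 9.000×10¹⁶ = 7.623×10¹⁷ J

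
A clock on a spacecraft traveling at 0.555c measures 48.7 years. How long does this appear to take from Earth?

Proper time Δt₀ = 48.7 years
γ = 1/√(1 - 0.555²) = 1.202
Δt = γΔt₀ = 1.202 × 48.7 = 58.54 years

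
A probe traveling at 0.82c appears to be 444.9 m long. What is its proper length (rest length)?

Contracted length L = 444.9 m
γ = 1/√(1 - 0.82²) = 1.7471
L₀ = γL = 1.7471 × 444.9 = 777.3 m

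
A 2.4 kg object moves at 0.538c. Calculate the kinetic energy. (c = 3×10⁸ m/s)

γ = 1/√(1 - 0.538²) = 1.1863
γ - 1 = 0.1863
KE = (γ-1)mc² = 0.1863 × 2.4 × (3×10⁸)² = 4.024×10¹⁶ J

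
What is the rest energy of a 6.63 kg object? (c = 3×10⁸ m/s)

c² = (3×10⁸)² = 9.000×10¹⁶ m²/s²
E₀ = mc² = 6.63 × 9.000×10¹⁶ = 5.967×10¹⁷ J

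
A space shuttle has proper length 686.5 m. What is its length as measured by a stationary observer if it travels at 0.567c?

Proper length L₀ = 686.5 m
γ = 1/√(1 - 0.567²) = 1.214
L = L₀/γ = 686.5/1.214 = 565.5 m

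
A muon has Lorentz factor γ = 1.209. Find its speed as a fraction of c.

From γ = 1/√(1 - v²/c²):
1/γ² = 1/1.209² = 0.6841
v²/c² = 1 - 0.6841 = 0.3159
v/c = √(0.3159) = 0.5620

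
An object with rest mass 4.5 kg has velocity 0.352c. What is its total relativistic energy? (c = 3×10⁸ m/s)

γ = 1/√(1 - 0.352²) = 1.0684
mc² = 4.5 × (3×10⁸)² = 4.050×10¹⁷ J
E = γmc² = 1.0684 × 4.050×10¹⁷ = 4.327×10¹⁷ J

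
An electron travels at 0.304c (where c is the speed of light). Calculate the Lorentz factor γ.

v/c = 0.304, so (v/c)² = 0.092416
1 - (v/c)² = 0.907584
γ = 1/√(0.907584) = 1.050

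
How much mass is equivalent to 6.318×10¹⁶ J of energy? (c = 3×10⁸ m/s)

From E = mc², we get m = E/c²
c² = (3×10⁸)² = 9×10¹⁶ m²/s²
m = 6.318×10¹⁶ / 9×10¹⁶ = 0.7020 kg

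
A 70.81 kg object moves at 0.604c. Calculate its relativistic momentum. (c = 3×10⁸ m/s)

γ = 1/√(1 - 0.604²) = 1.255
v = 0.604 × 3×10⁸ = 1.812×10⁸ m/s
p = γmv = 1.255 × 70.81 × 1.812×10⁸ = 1.610×10¹⁰ kg·m/s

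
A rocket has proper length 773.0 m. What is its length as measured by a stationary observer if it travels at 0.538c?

Proper length L₀ = 773.0 m
γ = 1/√(1 - 0.538²) = 1.1863
L = L₀/γ = 773.0/1.1863 = 651.6 m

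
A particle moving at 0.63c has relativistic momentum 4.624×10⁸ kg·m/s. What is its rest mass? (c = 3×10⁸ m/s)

γ = 1/√(1 - 0.63²) = 1.288
v = 0.63 × 3×10⁸ = 1.890×10⁸ m/s
m = p/(γv) = 4.624×10⁸/(1.288 × 1.890×10⁸) = 1.900 kg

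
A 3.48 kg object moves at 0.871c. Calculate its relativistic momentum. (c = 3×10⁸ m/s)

γ = 1/√(1 - 0.871²) = 2.0355
v = 0.871 × 3×10⁸ = 2.613×10⁸ m/s
p = γmv = 2.0355 × 3.48 × 2.613×10⁸ = 1.851×10⁹ kg·m/s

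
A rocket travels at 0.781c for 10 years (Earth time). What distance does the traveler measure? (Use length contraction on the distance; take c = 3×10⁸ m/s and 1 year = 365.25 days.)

Earth distance: d = v × t = 0.781c × 10 yr = 7.394×10¹⁶ m
γ = 1.601
d' = d/γ = 7.394×10¹⁶/1.601 = 4.618×10¹⁶ m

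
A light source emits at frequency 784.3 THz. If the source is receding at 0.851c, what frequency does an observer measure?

β = v/c = 0.851
(1-β)/(1+β) = 0.149/1.851 = 0.08050
Doppler factor = √(0.08050) = 0.2837
f_obs = 784.3 × 0.2837 = 222.5 THz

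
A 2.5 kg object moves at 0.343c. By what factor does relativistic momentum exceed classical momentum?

p_rel = γmv, p_class = mv
Ratio = γ = 1/√(1 - 0.343²) = 1.065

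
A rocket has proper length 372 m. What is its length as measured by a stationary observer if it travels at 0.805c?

Proper length L₀ = 372 m
γ = 1/√(1 - 0.805²) = 1.6856
L = L₀/γ = 372/1.6856 = 220.7 m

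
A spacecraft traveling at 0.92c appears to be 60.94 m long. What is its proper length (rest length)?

Contracted length L = 60.94 m
γ = 1/√(1 - 0.92²) = 2.552
L₀ = γL = 2.552 × 60.94 = 155.5 m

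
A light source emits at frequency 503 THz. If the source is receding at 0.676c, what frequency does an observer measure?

β = v/c = 0.676
(1-β)/(1+β) = 0.324/1.676 = 0.1933
Doppler factor = √(0.1933) = 0.4397
f_obs = 503 × 0.4397 = 221.2 THz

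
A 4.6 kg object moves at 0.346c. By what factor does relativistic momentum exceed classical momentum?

p_rel = γmv, p_class = mv
Ratio = γ = 1/√(1 - 0.346²) = 1.066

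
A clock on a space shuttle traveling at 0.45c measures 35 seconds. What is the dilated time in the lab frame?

Proper time Δt₀ = 35 seconds
γ = 1/√(1 - 0.45²) = 1.1198
Δt = γΔt₀ = 1.1198 × 35 = 39.19 seconds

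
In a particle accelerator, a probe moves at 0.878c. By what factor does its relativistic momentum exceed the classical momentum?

p_rel = γmv, p_class = mv
Ratio = γ = 1/√(1 - 0.878²)
= 1/√(0.229116) = 2.089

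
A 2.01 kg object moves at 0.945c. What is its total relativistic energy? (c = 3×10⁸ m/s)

γ = 1/√(1 - 0.945²) = 3.0574
mc² = 2.01 × (3×10⁸)² = 1.809×10¹⁷ J
E = γmc² = 3.0574 × 1.809×10¹⁷ = 5.531×10¹⁷ J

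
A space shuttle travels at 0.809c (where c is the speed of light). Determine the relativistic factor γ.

v/c = 0.809, so (v/c)² = 0.654481
1 - (v/c)² = 0.345519
γ = 1/√(0.345519) = 1.701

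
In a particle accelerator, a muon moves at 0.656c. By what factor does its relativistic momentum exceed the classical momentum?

p_rel = γmv, p_class = mv
Ratio = γ = 1/√(1 - 0.656²)
= 1/√(0.569664) = 1.325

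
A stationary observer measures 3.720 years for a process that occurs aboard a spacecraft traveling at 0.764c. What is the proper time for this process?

Dilated time Δt = 3.720 years
γ = 1/√(1 - 0.764²) = 1.550
Δt₀ = Δt/γ = 3.720/1.550 = 2.400 years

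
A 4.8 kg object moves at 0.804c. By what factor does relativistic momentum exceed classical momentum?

p_rel = γmv, p_class = mv
Ratio = γ = 1/√(1 - 0.804²) = 1.682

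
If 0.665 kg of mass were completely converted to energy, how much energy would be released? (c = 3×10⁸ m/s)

Using E = mc²:
c² = (3×10⁸)² = 9×10¹⁶ m²/s²
E = 0.665 × 9×10¹⁶ = 5.985×10¹⁶ J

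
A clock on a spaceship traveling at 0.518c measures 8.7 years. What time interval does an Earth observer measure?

Proper time Δt₀ = 8.7 years
γ = 1/√(1 - 0.518²) = 1.169
Δt = γΔt₀ = 1.169 × 8.7 = 10.17 years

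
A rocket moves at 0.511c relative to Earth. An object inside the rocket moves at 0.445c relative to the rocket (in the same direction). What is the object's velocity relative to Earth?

u = (u' + v)/(1 + u'v/c²)
Numerator: 0.445 + 0.511 = 0.956
Denominator: 1 + 0.227395 = 1.227395
u = 0.956/1.227395 = 0.7789c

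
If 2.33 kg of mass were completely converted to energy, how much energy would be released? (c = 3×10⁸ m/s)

Using E = mc²:
c² = (3×10⁸)² = 9×10¹⁶ m²/s²
E = 2.33 × 9×10¹⁶ = 2.097×10¹⁷ J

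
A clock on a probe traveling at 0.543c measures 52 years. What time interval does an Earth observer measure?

Proper time Δt₀ = 52 years
γ = 1/√(1 - 0.543²) = 1.19086
Δt = γΔt₀ = 1.19086 × 52 = 61.92 years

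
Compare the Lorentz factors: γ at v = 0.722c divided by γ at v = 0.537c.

γ₁ = 1/√(1 - 0.722²) = 1.445
γ₂ = 1/√(1 - 0.537²) = 1.185
γ₁/γ₂ = 1.445/1.185 = 1.219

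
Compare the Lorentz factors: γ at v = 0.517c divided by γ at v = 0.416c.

γ₁ = 1/√(1 - 0.517²) = 1.168
γ₂ = 1/√(1 - 0.416²) = 1.100
γ₁/γ₂ = 1.168/1.100 = 1.062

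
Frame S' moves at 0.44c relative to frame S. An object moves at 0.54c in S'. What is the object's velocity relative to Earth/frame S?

u = (u' + v)/(1 + u'v/c²)
Numerator: 0.54 + 0.44 = 0.98
Denominator: 1 + 0.2376 = 1.2376
u = 0.98/1.2376 = 0.7919c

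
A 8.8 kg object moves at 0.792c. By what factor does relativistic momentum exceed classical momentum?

p_rel = γmv, p_class = mv
Ratio = γ = 1/√(1 - 0.792²) = 1.638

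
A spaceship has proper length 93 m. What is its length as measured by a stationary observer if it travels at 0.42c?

Proper length L₀ = 93 m
γ = 1/√(1 - 0.42²) = 1.1019
L = L₀/γ = 93/1.1019 = 84.40 m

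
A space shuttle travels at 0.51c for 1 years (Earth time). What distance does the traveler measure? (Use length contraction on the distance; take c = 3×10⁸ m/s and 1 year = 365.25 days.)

Earth distance: d = v × t = 0.51c × 1 yr = 4.8283×10¹⁵ m
γ = 1.1626
d' = d/γ = 4.8283×10¹⁵/1.1626 = 4.153×10¹⁵ m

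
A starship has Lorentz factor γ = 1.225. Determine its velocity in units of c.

From γ = 1/√(1 - v²/c²):
1/γ² = 1/1.225² = 0.6664
v²/c² = 1 - 0.6664 = 0.3336
v/c = √(0.3336) = 0.5776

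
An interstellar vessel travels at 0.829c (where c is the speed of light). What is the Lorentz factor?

v/c = 0.829, so (v/c)² = 0.687241
1 - (v/c)² = 0.312759
γ = 1/√(0.312759) = 1.788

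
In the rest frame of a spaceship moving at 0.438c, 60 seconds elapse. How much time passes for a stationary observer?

Proper time Δt₀ = 60 seconds
γ = 1/√(1 - 0.438²) = 1.1124
Δt = γΔt₀ = 1.1124 × 60 = 66.74 seconds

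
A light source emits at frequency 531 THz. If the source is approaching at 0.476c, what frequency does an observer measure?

β = v/c = 0.476
(1+β)/(1-β) = 1.476/0.524 = 2.8168
Doppler factor = √(2.8168) = 1.6783
f_obs = 531 × 1.6783 = 891.2 THz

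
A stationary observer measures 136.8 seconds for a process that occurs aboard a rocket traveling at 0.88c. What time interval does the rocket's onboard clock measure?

Dilated time Δt = 136.8 seconds
γ = 1/√(1 - 0.88²) = 2.1054
Δt₀ = Δt/γ = 136.8/2.1054 = 64.98 seconds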